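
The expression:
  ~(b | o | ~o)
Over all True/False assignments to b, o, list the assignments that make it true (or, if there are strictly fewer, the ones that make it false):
is never true.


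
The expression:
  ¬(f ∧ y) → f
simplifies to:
f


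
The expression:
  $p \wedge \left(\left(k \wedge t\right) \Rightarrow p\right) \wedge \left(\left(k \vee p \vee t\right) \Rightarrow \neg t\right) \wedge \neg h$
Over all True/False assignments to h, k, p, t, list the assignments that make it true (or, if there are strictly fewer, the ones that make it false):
is true only for:
  h=False, k=False, p=True, t=False;
  h=False, k=True, p=True, t=False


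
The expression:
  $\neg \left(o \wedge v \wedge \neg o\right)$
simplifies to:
$\text{True}$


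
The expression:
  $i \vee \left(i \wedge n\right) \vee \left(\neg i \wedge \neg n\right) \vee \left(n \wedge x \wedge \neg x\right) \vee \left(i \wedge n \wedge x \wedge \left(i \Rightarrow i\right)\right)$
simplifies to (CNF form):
$i \vee \neg n$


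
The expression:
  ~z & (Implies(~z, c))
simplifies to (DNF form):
c & ~z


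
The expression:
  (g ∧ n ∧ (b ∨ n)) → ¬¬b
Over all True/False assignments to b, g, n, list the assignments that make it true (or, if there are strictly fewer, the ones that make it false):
is false only for:
  b=False, g=True, n=True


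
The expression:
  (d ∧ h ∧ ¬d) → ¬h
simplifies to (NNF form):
True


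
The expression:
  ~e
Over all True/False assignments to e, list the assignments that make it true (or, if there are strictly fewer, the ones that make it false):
is true only for:
  e=False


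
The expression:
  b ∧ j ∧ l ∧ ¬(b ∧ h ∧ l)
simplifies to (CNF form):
b ∧ j ∧ l ∧ ¬h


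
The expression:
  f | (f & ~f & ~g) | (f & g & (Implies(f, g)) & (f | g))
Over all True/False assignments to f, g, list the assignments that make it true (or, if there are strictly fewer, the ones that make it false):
is true only for:
  f=True, g=False;
  f=True, g=True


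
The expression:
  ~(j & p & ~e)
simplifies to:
e | ~j | ~p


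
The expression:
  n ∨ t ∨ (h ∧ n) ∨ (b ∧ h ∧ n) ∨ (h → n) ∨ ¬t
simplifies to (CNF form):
True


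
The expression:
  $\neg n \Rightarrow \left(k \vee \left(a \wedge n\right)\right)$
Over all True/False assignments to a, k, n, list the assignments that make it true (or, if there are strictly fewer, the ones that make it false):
is false only for:
  a=False, k=False, n=False;
  a=True, k=False, n=False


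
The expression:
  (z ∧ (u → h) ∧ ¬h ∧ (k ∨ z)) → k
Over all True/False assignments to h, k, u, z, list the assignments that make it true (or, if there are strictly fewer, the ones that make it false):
is false only for:
  h=False, k=False, u=False, z=True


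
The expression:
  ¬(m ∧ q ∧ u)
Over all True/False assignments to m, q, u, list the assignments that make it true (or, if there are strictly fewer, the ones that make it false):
is false only for:
  m=True, q=True, u=True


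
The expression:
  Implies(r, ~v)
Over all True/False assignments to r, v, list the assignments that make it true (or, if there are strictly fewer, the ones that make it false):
is false only for:
  r=True, v=True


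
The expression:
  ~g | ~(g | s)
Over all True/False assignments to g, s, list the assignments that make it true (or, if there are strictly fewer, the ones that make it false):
is true only for:
  g=False, s=False;
  g=False, s=True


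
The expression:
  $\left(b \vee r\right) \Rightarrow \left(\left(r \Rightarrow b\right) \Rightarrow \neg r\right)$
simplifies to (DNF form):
$\neg b \vee \neg r$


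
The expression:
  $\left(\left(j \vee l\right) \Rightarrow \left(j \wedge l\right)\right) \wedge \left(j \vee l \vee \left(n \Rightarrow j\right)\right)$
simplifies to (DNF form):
$\left(j \wedge l\right) \vee \left(\neg j \wedge \neg l \wedge \neg n\right)$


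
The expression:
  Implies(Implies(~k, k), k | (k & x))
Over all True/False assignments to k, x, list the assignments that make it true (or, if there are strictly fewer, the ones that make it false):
is always true.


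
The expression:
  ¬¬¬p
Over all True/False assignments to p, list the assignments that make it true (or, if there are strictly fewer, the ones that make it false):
is true only for:
  p=False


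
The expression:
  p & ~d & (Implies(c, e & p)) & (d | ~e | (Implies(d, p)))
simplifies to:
p & ~d & (e | ~c)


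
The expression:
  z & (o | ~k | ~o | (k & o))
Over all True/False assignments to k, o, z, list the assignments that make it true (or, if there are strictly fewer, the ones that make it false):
is true only for:
  k=False, o=False, z=True;
  k=False, o=True, z=True;
  k=True, o=False, z=True;
  k=True, o=True, z=True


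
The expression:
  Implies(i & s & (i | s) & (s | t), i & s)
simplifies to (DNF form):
True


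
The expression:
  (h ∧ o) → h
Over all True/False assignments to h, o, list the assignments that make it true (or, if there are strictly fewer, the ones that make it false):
is always true.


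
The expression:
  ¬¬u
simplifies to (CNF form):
u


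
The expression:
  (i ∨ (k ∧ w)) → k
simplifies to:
k ∨ ¬i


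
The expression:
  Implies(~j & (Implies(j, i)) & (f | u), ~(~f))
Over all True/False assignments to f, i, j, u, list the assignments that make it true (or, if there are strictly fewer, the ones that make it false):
is false only for:
  f=False, i=False, j=False, u=True;
  f=False, i=True, j=False, u=True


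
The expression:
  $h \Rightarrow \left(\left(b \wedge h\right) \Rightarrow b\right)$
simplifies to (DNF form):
$\text{True}$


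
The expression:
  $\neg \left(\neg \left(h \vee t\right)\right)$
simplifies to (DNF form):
$h \vee t$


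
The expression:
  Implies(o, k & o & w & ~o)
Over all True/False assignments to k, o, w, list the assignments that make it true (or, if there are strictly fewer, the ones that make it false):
is true only for:
  k=False, o=False, w=False;
  k=False, o=False, w=True;
  k=True, o=False, w=False;
  k=True, o=False, w=True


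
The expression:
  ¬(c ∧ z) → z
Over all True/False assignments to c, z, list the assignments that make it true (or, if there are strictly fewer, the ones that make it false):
is true only for:
  c=False, z=True;
  c=True, z=True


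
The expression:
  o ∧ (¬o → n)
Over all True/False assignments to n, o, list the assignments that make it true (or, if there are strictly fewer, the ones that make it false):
is true only for:
  n=False, o=True;
  n=True, o=True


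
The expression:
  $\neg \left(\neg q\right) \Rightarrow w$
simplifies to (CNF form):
$w \vee \neg q$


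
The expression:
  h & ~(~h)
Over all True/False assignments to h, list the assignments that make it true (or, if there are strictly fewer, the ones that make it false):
is true only for:
  h=True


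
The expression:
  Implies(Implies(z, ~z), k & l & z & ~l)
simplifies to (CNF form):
z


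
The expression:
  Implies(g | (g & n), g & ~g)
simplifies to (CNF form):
~g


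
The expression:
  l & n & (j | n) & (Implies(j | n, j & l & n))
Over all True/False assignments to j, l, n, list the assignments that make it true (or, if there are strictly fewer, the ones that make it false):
is true only for:
  j=True, l=True, n=True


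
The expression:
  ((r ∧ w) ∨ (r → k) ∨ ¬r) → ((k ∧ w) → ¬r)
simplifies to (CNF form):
¬k ∨ ¬r ∨ ¬w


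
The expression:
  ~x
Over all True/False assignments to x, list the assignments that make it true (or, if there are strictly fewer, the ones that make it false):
is true only for:
  x=False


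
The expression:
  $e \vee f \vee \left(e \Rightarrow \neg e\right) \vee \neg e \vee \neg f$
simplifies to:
$\text{True}$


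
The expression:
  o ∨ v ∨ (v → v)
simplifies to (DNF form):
True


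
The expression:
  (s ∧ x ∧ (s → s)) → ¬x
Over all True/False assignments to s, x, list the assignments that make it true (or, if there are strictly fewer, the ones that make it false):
is false only for:
  s=True, x=True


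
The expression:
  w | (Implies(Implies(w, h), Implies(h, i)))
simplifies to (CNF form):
i | w | ~h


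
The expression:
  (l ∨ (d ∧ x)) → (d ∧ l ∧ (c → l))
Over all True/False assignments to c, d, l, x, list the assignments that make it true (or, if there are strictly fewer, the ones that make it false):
is false only for:
  c=False, d=False, l=True, x=False;
  c=False, d=False, l=True, x=True;
  c=False, d=True, l=False, x=True;
  c=True, d=False, l=True, x=False;
  c=True, d=False, l=True, x=True;
  c=True, d=True, l=False, x=True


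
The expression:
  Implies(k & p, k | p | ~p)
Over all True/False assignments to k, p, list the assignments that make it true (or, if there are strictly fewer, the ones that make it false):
is always true.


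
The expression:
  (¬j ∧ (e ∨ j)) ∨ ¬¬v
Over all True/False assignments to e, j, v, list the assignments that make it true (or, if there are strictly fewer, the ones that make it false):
is false only for:
  e=False, j=False, v=False;
  e=False, j=True, v=False;
  e=True, j=True, v=False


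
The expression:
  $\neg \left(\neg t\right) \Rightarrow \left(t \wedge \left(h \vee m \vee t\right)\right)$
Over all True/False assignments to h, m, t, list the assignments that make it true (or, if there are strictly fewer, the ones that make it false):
is always true.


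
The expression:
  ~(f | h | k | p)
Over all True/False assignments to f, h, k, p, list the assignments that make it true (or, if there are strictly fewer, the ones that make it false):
is true only for:
  f=False, h=False, k=False, p=False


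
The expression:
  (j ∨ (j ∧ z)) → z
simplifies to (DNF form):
z ∨ ¬j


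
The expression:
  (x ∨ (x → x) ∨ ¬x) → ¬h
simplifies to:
¬h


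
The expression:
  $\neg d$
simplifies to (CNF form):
$\neg d$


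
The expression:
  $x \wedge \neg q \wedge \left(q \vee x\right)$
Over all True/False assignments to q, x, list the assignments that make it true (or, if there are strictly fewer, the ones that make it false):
is true only for:
  q=False, x=True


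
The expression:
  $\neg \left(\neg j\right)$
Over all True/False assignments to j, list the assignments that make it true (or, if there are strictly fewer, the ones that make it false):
is true only for:
  j=True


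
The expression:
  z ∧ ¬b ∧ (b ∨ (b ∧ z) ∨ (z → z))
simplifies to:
z ∧ ¬b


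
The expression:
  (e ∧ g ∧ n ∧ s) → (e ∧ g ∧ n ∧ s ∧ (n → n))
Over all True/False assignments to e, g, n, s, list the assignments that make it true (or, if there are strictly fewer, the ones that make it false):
is always true.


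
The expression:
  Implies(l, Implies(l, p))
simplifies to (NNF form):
p | ~l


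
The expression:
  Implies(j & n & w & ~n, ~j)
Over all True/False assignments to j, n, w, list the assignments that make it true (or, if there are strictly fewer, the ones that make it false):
is always true.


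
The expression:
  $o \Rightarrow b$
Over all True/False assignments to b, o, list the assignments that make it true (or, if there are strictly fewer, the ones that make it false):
is false only for:
  b=False, o=True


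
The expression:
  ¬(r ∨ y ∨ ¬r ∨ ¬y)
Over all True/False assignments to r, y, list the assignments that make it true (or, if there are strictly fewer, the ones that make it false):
is never true.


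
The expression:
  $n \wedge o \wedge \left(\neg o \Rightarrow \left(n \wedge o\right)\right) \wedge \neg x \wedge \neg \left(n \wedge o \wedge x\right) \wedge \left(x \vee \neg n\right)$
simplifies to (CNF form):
$\text{False}$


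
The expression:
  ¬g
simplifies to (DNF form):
¬g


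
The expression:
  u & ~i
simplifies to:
u & ~i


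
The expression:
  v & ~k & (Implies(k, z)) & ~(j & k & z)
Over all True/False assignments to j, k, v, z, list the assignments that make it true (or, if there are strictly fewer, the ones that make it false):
is true only for:
  j=False, k=False, v=True, z=False;
  j=False, k=False, v=True, z=True;
  j=True, k=False, v=True, z=False;
  j=True, k=False, v=True, z=True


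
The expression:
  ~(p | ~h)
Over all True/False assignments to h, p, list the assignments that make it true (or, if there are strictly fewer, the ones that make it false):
is true only for:
  h=True, p=False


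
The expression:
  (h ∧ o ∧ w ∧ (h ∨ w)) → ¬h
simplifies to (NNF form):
¬h ∨ ¬o ∨ ¬w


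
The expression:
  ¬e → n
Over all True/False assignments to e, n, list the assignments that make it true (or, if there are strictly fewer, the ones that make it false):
is false only for:
  e=False, n=False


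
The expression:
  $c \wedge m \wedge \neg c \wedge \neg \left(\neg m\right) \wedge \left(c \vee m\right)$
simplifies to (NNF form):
$\text{False}$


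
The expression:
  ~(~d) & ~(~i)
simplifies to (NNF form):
d & i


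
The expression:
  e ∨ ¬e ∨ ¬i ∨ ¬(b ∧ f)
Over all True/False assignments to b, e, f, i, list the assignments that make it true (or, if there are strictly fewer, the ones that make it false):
is always true.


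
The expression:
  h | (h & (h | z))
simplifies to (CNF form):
h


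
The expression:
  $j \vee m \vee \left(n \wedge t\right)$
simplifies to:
$j \vee m \vee \left(n \wedge t\right)$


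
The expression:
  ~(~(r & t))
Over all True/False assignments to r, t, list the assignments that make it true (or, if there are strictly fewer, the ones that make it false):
is true only for:
  r=True, t=True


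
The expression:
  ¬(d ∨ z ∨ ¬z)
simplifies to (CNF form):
False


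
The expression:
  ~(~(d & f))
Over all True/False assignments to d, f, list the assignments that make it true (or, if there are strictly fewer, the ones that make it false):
is true only for:
  d=True, f=True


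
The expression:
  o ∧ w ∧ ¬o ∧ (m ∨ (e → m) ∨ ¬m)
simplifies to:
False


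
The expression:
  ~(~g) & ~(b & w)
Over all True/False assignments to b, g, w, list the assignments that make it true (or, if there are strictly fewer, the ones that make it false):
is true only for:
  b=False, g=True, w=False;
  b=False, g=True, w=True;
  b=True, g=True, w=False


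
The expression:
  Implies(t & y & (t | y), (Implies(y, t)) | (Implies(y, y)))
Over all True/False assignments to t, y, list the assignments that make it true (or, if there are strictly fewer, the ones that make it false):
is always true.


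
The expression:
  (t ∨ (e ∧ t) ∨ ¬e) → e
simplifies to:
e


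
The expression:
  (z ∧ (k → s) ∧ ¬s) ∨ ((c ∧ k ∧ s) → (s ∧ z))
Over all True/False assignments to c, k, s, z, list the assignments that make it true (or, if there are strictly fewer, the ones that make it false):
is false only for:
  c=True, k=True, s=True, z=False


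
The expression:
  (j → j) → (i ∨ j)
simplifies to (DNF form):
i ∨ j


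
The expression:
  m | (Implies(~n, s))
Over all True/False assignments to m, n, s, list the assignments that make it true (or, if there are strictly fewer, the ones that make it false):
is false only for:
  m=False, n=False, s=False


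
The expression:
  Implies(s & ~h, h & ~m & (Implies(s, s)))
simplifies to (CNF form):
h | ~s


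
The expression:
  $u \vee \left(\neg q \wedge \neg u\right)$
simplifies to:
$u \vee \neg q$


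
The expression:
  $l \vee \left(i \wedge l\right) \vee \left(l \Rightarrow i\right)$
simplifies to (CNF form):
$\text{True}$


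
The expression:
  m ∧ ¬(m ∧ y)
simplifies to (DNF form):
m ∧ ¬y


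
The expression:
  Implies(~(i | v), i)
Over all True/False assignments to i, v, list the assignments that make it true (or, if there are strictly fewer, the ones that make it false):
is false only for:
  i=False, v=False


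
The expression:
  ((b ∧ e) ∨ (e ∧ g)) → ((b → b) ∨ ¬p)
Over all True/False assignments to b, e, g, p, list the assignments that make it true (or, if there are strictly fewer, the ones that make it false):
is always true.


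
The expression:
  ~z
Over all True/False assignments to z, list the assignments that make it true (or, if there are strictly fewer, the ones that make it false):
is true only for:
  z=False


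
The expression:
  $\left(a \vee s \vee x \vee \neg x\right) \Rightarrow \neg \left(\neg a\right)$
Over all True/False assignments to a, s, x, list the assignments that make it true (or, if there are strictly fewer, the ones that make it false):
is true only for:
  a=True, s=False, x=False;
  a=True, s=False, x=True;
  a=True, s=True, x=False;
  a=True, s=True, x=True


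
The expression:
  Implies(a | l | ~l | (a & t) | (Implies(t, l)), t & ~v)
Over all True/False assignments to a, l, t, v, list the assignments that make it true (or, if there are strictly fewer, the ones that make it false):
is true only for:
  a=False, l=False, t=True, v=False;
  a=False, l=True, t=True, v=False;
  a=True, l=False, t=True, v=False;
  a=True, l=True, t=True, v=False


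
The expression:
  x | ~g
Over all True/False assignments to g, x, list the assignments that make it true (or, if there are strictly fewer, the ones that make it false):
is false only for:
  g=True, x=False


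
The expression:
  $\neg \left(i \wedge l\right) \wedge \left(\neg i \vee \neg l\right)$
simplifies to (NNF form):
$\neg i \vee \neg l$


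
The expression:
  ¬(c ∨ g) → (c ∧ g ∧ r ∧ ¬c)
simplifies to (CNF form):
c ∨ g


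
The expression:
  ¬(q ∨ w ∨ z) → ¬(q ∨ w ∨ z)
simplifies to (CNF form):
True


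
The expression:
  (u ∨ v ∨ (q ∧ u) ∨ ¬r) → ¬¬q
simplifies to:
q ∨ (r ∧ ¬u ∧ ¬v)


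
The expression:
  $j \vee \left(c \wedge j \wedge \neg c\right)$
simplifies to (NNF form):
$j$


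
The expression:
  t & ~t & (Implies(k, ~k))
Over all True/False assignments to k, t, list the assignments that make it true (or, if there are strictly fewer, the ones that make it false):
is never true.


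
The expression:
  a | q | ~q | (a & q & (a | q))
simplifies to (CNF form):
True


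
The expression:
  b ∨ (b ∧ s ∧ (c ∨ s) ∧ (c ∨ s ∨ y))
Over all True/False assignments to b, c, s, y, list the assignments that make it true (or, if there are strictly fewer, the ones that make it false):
is true only for:
  b=True, c=False, s=False, y=False;
  b=True, c=False, s=False, y=True;
  b=True, c=False, s=True, y=False;
  b=True, c=False, s=True, y=True;
  b=True, c=True, s=False, y=False;
  b=True, c=True, s=False, y=True;
  b=True, c=True, s=True, y=False;
  b=True, c=True, s=True, y=True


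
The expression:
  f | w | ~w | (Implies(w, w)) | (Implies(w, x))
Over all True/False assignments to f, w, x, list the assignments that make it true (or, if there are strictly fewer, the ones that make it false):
is always true.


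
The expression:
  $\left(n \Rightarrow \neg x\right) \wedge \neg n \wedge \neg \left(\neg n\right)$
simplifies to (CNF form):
$\text{False}$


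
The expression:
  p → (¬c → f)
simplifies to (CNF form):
c ∨ f ∨ ¬p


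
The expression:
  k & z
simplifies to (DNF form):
k & z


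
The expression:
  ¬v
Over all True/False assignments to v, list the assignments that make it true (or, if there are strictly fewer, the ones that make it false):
is true only for:
  v=False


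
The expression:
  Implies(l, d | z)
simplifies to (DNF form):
d | z | ~l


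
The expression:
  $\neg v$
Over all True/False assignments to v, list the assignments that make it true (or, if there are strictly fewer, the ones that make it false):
is true only for:
  v=False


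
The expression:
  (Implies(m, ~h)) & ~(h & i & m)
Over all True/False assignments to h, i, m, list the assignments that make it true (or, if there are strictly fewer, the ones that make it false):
is false only for:
  h=True, i=False, m=True;
  h=True, i=True, m=True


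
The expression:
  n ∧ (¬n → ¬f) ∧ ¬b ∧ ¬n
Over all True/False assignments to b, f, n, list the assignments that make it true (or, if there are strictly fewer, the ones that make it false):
is never true.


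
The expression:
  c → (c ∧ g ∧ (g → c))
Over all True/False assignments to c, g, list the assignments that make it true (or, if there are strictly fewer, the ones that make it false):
is false only for:
  c=True, g=False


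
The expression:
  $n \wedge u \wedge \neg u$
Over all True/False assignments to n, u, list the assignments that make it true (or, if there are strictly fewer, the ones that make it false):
is never true.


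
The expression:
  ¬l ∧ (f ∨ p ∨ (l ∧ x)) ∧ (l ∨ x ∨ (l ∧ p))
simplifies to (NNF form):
x ∧ ¬l ∧ (f ∨ p)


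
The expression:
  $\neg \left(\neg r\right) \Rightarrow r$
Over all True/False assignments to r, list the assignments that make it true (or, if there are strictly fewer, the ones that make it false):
is always true.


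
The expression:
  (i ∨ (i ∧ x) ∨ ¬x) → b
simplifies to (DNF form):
b ∨ (x ∧ ¬i)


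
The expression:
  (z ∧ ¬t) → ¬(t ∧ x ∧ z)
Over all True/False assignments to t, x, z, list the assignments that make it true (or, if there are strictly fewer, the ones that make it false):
is always true.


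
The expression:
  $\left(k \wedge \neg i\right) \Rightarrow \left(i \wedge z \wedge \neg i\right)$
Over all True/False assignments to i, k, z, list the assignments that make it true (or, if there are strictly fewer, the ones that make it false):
is false only for:
  i=False, k=True, z=False;
  i=False, k=True, z=True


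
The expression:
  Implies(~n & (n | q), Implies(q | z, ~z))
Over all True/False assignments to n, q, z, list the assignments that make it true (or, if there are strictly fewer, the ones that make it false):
is false only for:
  n=False, q=True, z=True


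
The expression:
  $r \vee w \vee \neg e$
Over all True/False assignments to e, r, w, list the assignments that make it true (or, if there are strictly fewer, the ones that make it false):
is false only for:
  e=True, r=False, w=False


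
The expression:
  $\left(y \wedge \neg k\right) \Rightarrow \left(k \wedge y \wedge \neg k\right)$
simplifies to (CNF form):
$k \vee \neg y$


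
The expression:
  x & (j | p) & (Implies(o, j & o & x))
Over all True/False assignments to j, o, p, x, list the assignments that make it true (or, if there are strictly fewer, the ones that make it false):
is true only for:
  j=False, o=False, p=True, x=True;
  j=True, o=False, p=False, x=True;
  j=True, o=False, p=True, x=True;
  j=True, o=True, p=False, x=True;
  j=True, o=True, p=True, x=True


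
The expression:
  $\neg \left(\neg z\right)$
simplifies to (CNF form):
$z$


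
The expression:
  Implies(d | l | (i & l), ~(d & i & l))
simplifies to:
~d | ~i | ~l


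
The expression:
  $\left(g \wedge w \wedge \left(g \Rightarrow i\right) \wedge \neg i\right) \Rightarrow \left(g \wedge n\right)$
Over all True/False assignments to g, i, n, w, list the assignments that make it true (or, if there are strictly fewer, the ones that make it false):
is always true.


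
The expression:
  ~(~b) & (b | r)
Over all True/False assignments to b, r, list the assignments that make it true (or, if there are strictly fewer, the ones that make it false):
is true only for:
  b=True, r=False;
  b=True, r=True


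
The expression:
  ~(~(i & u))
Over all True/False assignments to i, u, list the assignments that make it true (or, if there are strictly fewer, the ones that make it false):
is true only for:
  i=True, u=True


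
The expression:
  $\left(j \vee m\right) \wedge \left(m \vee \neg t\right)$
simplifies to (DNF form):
$m \vee \left(j \wedge \neg t\right)$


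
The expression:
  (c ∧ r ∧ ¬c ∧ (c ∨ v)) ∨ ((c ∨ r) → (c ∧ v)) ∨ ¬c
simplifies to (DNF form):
v ∨ ¬c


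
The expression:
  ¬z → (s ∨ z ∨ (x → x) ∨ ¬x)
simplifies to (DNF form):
True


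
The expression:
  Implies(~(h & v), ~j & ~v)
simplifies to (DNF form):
(h & v) | (~j & ~v)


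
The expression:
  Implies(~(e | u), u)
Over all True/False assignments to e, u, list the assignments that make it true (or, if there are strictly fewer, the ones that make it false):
is false only for:
  e=False, u=False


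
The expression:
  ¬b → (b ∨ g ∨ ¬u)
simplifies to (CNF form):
b ∨ g ∨ ¬u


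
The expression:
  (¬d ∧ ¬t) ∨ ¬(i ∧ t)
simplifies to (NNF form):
¬i ∨ ¬t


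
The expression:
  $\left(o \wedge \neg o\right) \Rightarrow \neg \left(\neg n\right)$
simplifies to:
$\text{True}$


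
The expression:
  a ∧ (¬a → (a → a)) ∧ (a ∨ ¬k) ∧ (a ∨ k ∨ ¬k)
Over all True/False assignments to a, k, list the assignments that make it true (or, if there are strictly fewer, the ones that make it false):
is true only for:
  a=True, k=False;
  a=True, k=True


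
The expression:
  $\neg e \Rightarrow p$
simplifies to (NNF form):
$e \vee p$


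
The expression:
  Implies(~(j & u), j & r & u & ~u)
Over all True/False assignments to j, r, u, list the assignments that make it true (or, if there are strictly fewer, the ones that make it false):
is true only for:
  j=True, r=False, u=True;
  j=True, r=True, u=True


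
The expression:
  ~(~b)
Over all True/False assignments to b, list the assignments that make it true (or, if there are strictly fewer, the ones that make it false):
is true only for:
  b=True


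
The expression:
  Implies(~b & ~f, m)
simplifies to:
b | f | m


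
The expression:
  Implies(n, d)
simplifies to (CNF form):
d | ~n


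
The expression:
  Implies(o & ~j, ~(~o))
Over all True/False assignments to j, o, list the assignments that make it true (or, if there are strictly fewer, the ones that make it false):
is always true.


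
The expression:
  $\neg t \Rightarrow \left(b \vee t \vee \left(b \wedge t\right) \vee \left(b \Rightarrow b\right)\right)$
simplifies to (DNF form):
$\text{True}$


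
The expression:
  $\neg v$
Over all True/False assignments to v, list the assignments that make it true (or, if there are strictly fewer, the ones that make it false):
is true only for:
  v=False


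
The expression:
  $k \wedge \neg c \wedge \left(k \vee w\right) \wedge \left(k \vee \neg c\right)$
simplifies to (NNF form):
$k \wedge \neg c$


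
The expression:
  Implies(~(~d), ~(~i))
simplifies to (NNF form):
i | ~d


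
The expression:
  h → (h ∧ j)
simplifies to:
j ∨ ¬h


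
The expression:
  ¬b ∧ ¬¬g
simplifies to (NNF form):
g ∧ ¬b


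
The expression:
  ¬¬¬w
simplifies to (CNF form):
¬w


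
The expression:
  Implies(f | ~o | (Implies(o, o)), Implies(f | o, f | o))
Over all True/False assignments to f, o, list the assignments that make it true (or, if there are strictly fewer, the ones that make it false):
is always true.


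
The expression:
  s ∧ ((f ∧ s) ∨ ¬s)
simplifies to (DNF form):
f ∧ s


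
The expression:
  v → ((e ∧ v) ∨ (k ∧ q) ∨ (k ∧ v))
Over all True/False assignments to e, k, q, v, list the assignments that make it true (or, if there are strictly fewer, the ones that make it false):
is false only for:
  e=False, k=False, q=False, v=True;
  e=False, k=False, q=True, v=True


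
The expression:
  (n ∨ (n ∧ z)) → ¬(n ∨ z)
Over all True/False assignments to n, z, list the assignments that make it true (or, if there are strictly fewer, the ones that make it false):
is true only for:
  n=False, z=False;
  n=False, z=True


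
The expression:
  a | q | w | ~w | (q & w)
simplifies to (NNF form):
True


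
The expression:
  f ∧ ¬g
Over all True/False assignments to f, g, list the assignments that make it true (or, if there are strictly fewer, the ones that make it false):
is true only for:
  f=True, g=False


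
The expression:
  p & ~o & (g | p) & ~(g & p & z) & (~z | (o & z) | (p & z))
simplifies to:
p & ~o & (~g | ~z)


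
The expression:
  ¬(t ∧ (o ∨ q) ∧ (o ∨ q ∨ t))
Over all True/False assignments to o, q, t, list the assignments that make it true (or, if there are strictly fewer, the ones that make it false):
is false only for:
  o=False, q=True, t=True;
  o=True, q=False, t=True;
  o=True, q=True, t=True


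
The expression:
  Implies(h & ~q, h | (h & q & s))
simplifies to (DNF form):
True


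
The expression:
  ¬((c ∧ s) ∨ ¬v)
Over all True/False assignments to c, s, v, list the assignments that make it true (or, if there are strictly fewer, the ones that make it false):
is true only for:
  c=False, s=False, v=True;
  c=False, s=True, v=True;
  c=True, s=False, v=True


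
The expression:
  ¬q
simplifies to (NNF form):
¬q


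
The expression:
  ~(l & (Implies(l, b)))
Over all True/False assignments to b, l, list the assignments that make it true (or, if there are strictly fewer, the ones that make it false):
is false only for:
  b=True, l=True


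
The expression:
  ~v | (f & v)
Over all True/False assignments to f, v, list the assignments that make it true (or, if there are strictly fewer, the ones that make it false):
is false only for:
  f=False, v=True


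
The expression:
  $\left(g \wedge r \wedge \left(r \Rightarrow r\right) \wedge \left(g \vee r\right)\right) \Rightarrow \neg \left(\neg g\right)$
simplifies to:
$\text{True}$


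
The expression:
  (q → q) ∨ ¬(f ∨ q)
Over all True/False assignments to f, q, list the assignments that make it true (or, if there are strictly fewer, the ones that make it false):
is always true.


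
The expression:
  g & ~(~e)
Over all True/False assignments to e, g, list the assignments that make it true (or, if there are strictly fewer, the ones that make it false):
is true only for:
  e=True, g=True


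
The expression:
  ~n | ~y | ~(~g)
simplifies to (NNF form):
g | ~n | ~y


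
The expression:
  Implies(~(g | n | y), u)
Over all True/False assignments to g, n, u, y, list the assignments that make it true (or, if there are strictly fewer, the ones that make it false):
is false only for:
  g=False, n=False, u=False, y=False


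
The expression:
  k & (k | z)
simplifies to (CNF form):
k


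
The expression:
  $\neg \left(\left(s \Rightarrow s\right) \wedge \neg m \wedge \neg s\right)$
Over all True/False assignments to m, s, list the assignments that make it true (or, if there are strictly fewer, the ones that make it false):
is false only for:
  m=False, s=False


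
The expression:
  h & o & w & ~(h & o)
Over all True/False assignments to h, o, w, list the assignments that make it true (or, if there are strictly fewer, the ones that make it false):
is never true.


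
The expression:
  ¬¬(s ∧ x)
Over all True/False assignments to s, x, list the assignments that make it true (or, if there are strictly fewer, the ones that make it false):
is true only for:
  s=True, x=True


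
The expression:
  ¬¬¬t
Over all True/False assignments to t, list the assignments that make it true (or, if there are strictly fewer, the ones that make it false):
is true only for:
  t=False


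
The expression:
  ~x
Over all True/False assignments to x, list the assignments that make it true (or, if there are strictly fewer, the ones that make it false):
is true only for:
  x=False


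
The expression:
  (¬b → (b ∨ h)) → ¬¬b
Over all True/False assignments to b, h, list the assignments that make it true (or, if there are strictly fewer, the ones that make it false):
is false only for:
  b=False, h=True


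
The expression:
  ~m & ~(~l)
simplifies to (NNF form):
l & ~m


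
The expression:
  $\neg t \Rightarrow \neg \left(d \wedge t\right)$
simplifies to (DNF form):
$\text{True}$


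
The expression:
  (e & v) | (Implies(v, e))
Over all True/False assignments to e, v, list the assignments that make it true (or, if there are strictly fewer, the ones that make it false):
is false only for:
  e=False, v=True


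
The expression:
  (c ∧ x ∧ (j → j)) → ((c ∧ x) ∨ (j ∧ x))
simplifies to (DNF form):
True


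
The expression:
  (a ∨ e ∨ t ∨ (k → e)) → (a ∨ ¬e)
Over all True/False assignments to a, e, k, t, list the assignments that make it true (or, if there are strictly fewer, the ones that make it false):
is false only for:
  a=False, e=True, k=False, t=False;
  a=False, e=True, k=False, t=True;
  a=False, e=True, k=True, t=False;
  a=False, e=True, k=True, t=True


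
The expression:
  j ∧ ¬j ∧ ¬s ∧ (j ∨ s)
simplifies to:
False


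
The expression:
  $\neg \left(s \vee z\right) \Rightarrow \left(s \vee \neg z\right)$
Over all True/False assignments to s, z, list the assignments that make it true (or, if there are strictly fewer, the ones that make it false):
is always true.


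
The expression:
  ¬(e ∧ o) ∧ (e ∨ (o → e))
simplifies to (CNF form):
¬o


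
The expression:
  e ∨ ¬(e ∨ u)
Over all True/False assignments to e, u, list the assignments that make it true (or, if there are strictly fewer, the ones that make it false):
is false only for:
  e=False, u=True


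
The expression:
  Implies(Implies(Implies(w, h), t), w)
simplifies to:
w | ~t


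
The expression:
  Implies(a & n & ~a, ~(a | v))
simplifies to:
True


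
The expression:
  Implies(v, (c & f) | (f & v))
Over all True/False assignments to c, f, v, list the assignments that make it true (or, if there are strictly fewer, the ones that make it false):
is false only for:
  c=False, f=False, v=True;
  c=True, f=False, v=True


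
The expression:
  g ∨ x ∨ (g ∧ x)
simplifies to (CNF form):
g ∨ x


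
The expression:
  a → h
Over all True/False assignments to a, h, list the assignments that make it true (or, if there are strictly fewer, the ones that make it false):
is false only for:
  a=True, h=False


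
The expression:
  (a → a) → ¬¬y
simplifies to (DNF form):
y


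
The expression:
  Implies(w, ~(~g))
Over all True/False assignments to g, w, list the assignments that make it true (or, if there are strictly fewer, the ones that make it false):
is false only for:
  g=False, w=True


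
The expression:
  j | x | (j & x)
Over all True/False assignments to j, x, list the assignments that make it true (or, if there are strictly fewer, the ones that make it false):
is false only for:
  j=False, x=False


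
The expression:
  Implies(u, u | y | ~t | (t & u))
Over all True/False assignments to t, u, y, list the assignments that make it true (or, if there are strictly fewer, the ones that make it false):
is always true.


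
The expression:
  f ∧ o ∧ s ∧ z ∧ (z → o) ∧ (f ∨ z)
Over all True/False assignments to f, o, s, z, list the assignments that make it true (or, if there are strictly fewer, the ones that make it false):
is true only for:
  f=True, o=True, s=True, z=True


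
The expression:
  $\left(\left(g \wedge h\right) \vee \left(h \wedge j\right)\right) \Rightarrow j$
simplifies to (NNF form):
$j \vee \neg g \vee \neg h$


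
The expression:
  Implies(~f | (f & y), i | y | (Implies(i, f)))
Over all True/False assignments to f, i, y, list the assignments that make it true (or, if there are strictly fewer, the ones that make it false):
is always true.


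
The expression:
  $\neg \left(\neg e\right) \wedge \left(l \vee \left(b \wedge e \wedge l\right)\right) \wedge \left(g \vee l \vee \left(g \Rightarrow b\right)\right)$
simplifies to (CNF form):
$e \wedge l$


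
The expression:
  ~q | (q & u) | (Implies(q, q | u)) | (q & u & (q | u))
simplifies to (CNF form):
True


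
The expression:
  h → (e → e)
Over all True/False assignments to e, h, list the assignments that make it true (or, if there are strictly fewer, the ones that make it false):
is always true.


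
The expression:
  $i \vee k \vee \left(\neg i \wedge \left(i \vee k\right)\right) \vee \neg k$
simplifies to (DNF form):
$\text{True}$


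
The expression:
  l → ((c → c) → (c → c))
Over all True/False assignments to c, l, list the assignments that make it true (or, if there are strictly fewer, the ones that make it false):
is always true.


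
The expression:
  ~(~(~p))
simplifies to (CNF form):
~p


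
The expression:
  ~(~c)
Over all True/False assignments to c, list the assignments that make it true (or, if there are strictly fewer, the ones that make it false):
is true only for:
  c=True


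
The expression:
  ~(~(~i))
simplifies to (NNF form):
~i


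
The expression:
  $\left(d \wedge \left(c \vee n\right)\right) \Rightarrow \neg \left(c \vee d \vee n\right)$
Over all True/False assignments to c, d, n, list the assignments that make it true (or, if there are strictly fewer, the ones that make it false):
is false only for:
  c=False, d=True, n=True;
  c=True, d=True, n=False;
  c=True, d=True, n=True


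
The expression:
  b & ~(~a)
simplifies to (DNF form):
a & b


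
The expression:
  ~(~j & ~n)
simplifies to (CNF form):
j | n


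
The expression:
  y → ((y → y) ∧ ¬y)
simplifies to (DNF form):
¬y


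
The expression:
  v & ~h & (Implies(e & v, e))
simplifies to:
v & ~h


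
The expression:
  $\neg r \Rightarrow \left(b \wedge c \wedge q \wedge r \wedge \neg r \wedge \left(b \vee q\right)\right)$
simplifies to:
$r$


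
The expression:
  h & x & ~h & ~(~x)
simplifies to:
False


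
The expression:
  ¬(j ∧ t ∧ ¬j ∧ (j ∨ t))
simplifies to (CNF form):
True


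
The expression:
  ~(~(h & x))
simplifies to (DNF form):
h & x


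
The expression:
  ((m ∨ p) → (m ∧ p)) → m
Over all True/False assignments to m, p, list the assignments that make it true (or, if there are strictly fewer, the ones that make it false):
is false only for:
  m=False, p=False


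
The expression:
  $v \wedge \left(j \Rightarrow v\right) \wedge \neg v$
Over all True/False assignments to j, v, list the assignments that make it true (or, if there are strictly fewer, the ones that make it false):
is never true.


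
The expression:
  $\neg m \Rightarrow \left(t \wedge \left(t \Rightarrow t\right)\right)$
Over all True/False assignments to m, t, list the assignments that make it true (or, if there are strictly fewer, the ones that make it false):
is false only for:
  m=False, t=False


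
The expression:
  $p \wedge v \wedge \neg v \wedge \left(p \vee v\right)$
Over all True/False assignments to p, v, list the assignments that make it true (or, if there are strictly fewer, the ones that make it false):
is never true.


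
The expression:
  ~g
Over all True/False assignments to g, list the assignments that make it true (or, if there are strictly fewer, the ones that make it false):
is true only for:
  g=False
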